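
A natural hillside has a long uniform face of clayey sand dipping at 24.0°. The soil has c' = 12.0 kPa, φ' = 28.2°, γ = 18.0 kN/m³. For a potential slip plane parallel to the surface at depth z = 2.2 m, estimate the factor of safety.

FS = 2.02

For an infinite slope with a slip plane parallel to the surface (no pore pressure): FS = [c' + γz cos²β tanφ'] / [γz sinβ cosβ].
γz = 18.0·2.2 = 39.60 kN/m²
Numerator = 12.0 + 39.60·cos²24.0°·tan28.2° = 12.0 + 39.60·0.8346·0.5362 = 29.721 kPa
Denominator = 39.60·sin24.0°·cos24.0° = 39.60·0.4067·0.9135 = 14.714 kPa
FS = 29.721 / 14.714 = 2.020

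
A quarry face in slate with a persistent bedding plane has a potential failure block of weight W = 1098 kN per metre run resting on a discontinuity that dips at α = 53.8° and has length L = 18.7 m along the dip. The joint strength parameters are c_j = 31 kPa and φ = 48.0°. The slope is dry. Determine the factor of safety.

Resolving the block weight along and normal to the plane and applying the Mohr–Coulomb strength on the joint:
N' = W cosα = 1098·cos53.8° = 648.5 kN/m
Driving force T = W sinα = 1098·sin53.8° = 886.0 kN/m
Resisting force R = c_j·L + N'·tanφ = 31·18.7 + 648.5·tan48.0° = 579.7 + 720.2 = 1299.9 kN/m
FS = R / T = 1299.9 / 886.0 = 1.467

FS = 1.47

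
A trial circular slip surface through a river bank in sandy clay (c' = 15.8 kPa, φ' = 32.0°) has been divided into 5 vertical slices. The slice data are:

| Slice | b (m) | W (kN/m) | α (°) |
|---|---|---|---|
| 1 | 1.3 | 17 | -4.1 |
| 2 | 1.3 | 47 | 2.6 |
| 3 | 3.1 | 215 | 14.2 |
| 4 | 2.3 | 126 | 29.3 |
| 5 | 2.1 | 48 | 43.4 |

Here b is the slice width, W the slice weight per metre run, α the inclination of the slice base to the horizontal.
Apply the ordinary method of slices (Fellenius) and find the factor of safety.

FS = 2.96

Ordinary method of slices: FS = Σ[c'·Δl_i + (W_i cosα_i)·tanφ'] / Σ W_i sinα_i, with Δl_i = b_i / cosα_i.
Slice 1: Δl = 1.3/cos(-4.1°) = 1.303 m; N'_1 = 17·cos(-4.1°) = 17.0; c'Δl = 20.59; W sinα = -1.2
Slice 2: Δl = 1.3/cos2.6° = 1.301 m; N'_2 = 47·cos2.6° = 47.0; c'Δl = 20.56; W sinα = 2.1
Slice 3: Δl = 3.1/cos14.2° = 3.198 m; N'_3 = 215·cos14.2° = 208.4; c'Δl = 50.52; W sinα = 52.7
Slice 4: Δl = 2.3/cos29.3° = 2.637 m; N'_4 = 126·cos29.3° = 109.9; c'Δl = 41.67; W sinα = 61.7
Slice 5: Δl = 2.1/cos43.4° = 2.890 m; N'_5 = 48·cos43.4° = 34.9; c'Δl = 45.67; W sinα = 33.0
Σc'Δl = 179.0 kN/m; ΣN' = 417.1 kN/m; ΣW sinα = 148.3 kN/m
Resisting = 179.0 + 417.1·tan32.0° = 179.0 + 260.6 = 439.6 kN/m
FS = 439.6 / 148.3 = 2.965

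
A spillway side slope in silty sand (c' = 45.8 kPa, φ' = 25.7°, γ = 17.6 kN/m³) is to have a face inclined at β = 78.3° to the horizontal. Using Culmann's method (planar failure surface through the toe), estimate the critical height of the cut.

H_c = 23.39 m

Culmann's analysis gives the critical failure plane at α_cr = (β + φ')/2 = (78.3 + 25.7)/2 = 52.0°, and the critical height
H_c = (4c'/γ) · sinβ cosφ' / [1 − cos(β − φ')]
    = (4·45.8/17.6) · sin78.3°·cos25.7° / [1 − cos(52.6°)]
    = 10.409 · 0.9792·0.9011 / [1 − 0.6074]
    = 10.409 · 0.8824 / 0.3926
    = 23.39 m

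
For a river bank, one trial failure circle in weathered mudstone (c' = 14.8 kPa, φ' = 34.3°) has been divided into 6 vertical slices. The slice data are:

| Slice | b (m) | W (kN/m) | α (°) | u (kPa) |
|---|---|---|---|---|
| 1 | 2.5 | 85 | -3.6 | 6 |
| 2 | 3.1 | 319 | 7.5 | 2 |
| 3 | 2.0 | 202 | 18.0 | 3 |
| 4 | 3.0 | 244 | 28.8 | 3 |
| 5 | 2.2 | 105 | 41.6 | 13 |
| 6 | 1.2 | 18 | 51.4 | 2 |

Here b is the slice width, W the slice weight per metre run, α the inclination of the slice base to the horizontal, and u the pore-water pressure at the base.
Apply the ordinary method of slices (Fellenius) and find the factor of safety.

FS = 2.65

Ordinary method of slices: FS = Σ[c'·Δl_i + (W_i cosα_i − u_i·Δl_i)·tanφ'] / Σ W_i sinα_i, with Δl_i = b_i / cosα_i.
Slice 1: Δl = 2.5/cos(-3.6°) = 2.505 m; N'_1 = 85·cos(-3.6°) − 6·2.505 = 69.8; c'Δl = 37.07; W sinα = -5.3
Slice 2: Δl = 3.1/cos7.5° = 3.127 m; N'_2 = 319·cos7.5° − 2·3.127 = 310.0; c'Δl = 46.28; W sinα = 41.6
Slice 3: Δl = 2.0/cos18.0° = 2.103 m; N'_3 = 202·cos18.0° − 3·2.103 = 185.8; c'Δl = 31.12; W sinα = 62.4
Slice 4: Δl = 3.0/cos28.8° = 3.423 m; N'_4 = 244·cos28.8° − 3·3.423 = 203.5; c'Δl = 50.67; W sinα = 117.5
Slice 5: Δl = 2.2/cos41.6° = 2.942 m; N'_5 = 105·cos41.6° − 13·2.942 = 40.3; c'Δl = 43.54; W sinα = 69.7
Slice 6: Δl = 1.2/cos51.4° = 1.923 m; N'_6 = 18·cos51.4° − 2·1.923 = 7.4; c'Δl = 28.47; W sinα = 14.1
Σc'Δl = 237.1 kN/m; ΣN' = 816.8 kN/m; ΣW sinα = 300.0 kN/m
Resisting = 237.1 + 816.8·tan34.3° = 237.1 + 557.2 = 794.4 kN/m
FS = 794.4 / 300.0 = 2.647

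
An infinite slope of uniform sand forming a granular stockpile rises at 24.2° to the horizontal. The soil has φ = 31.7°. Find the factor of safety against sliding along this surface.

For a dry cohesionless infinite slope the factor of safety is FS = tanφ / tanβ.
FS = tan31.7° / tan24.2° = 0.6176 / 0.4494 = 1.374

FS = 1.37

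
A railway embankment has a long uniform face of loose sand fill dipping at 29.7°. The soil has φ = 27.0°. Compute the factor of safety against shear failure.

FS = 0.89

For a dry cohesionless infinite slope the factor of safety is FS = tanφ / tanβ.
FS = tan27.0° / tan29.7° = 0.5095 / 0.5704 = 0.893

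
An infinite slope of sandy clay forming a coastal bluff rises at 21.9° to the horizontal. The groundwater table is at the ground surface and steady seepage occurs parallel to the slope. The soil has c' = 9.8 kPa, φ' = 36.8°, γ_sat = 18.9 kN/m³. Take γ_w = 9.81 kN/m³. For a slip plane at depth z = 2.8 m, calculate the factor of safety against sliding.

With seepage parallel to the slope and the water table at the surface, the effective normal stress on the slip plane uses the buoyant unit weight γ' = γ_sat − γ_w while the driving shear stress uses γ_sat:
FS = [c' + γ' z cos²β tanφ'] / [γ_sat z sinβ cosβ]
γ' = 18.9 − 9.81 = 9.09 kN/m³
Numerator = 9.8 + 9.09·2.8·cos²21.9°·tan36.8° = 9.8 + 9.09·2.8·0.8609·0.7481 = 26.192 kPa
Denominator = 18.9·2.8·sin21.9°·cos21.9° = 18.9·2.8·0.3730·0.9278 = 18.314 kPa
FS = 26.192 / 18.314 = 1.430

FS = 1.43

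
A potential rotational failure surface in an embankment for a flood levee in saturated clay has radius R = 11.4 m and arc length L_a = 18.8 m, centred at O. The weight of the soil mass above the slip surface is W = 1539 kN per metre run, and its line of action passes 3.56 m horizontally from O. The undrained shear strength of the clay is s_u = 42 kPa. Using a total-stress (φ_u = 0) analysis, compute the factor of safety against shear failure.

FS = 1.64

Taking moments about the centre O, the resisting moment is provided by the undrained shear strength acting along the arc:
M_R = s_u·L_a·R = 42·18.80·11.4 = 9001.4 kN·m/m
M_D = W·d = 1539·3.56 = 5478.8 kN·m/m
FS = M_R / M_D = 9001.4 / 5478.8 = 1.643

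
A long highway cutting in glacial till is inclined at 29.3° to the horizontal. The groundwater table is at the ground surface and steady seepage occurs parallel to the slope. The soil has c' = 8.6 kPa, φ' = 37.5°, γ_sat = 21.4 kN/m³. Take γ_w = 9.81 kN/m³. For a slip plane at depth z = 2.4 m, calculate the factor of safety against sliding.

With seepage parallel to the slope and the water table at the surface, the effective normal stress on the slip plane uses the buoyant unit weight γ' = γ_sat − γ_w while the driving shear stress uses γ_sat:
FS = [c' + γ' z cos²β tanφ'] / [γ_sat z sinβ cosβ]
γ' = 21.4 − 9.81 = 11.59 kN/m³
Numerator = 8.6 + 11.59·2.4·cos²29.3°·tan37.5° = 8.6 + 11.59·2.4·0.7605·0.7673 = 24.832 kPa
Denominator = 21.4·2.4·sin29.3°·cos29.3° = 21.4·2.4·0.4894·0.8721 = 21.919 kPa
FS = 24.832 / 21.919 = 1.133

FS = 1.13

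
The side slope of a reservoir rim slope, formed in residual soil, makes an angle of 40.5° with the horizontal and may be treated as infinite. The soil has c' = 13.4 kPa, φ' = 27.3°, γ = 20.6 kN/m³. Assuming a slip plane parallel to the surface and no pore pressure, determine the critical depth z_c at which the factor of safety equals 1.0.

z_c = 3.33 m

Setting FS = 1.00 in FS = [c' + γz cos²β tanφ'] / [γz sinβ cosβ] and solving for z:
z = c' / [γ cosβ (FS·sinβ − cosβ·tanφ')]
  = 13.4 / [20.6·cos40.5°·(1.00·sin40.5° − cos40.5°·tan27.3°)]
  = 13.4 / [20.6·0.7604·(1.00·0.6494 − 0.7604·0.5161)]
  = 13.4 / 4.0253 = 3.329 m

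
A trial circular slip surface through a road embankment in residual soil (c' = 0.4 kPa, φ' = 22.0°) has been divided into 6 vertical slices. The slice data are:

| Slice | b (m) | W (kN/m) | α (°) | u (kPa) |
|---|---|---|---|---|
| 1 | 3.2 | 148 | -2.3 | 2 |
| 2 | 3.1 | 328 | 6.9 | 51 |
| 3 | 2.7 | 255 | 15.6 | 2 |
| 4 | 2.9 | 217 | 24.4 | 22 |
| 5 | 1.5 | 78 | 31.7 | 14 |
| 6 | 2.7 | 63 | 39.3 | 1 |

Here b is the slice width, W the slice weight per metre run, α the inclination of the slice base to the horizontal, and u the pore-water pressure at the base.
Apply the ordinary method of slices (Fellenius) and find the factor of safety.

Ordinary method of slices: FS = Σ[c'·Δl_i + (W_i cosα_i − u_i·Δl_i)·tanφ'] / Σ W_i sinα_i, with Δl_i = b_i / cosα_i.
Slice 1: Δl = 3.2/cos(-2.3°) = 3.203 m; N'_1 = 148·cos(-2.3°) − 2·3.203 = 141.5; c'Δl = 1.28; W sinα = -5.9
Slice 2: Δl = 3.1/cos6.9° = 3.123 m; N'_2 = 328·cos6.9° − 51·3.123 = 166.4; c'Δl = 1.25; W sinα = 39.4
Slice 3: Δl = 2.7/cos15.6° = 2.803 m; N'_3 = 255·cos15.6° − 2·2.803 = 240.0; c'Δl = 1.12; W sinα = 68.6
Slice 4: Δl = 2.9/cos24.4° = 3.184 m; N'_4 = 217·cos24.4° − 22·3.184 = 127.6; c'Δl = 1.27; W sinα = 89.6
Slice 5: Δl = 1.5/cos31.7° = 1.763 m; N'_5 = 78·cos31.7° − 14·1.763 = 41.7; c'Δl = 0.71; W sinα = 41.0
Slice 6: Δl = 2.7/cos39.3° = 3.489 m; N'_6 = 63·cos39.3° − 1·3.489 = 45.3; c'Δl = 1.40; W sinα = 39.9
Σc'Δl = 7.0 kN/m; ΣN' = 762.4 kN/m; ΣW sinα = 272.6 kN/m
Resisting = 7.0 + 762.4·tan22.0° = 7.0 + 308.0 = 315.0 kN/m
FS = 315.0 / 272.6 = 1.156

FS = 1.16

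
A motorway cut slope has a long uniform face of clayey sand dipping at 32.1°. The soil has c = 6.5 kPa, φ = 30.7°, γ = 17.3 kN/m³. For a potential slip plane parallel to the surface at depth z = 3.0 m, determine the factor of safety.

FS = 1.22

For an infinite slope with a slip plane parallel to the surface (no pore pressure): FS = [c + γz cos²β tanφ] / [γz sinβ cosβ].
γz = 17.3·3.0 = 51.90 kN/m²
Numerator = 6.5 + 51.90·cos²32.1°·tan30.7° = 6.5 + 51.90·0.7176·0.5938 = 28.614 kPa
Denominator = 51.90·sin32.1°·cos32.1° = 51.90·0.5314·0.8471 = 23.363 kPa
FS = 28.614 / 23.363 = 1.225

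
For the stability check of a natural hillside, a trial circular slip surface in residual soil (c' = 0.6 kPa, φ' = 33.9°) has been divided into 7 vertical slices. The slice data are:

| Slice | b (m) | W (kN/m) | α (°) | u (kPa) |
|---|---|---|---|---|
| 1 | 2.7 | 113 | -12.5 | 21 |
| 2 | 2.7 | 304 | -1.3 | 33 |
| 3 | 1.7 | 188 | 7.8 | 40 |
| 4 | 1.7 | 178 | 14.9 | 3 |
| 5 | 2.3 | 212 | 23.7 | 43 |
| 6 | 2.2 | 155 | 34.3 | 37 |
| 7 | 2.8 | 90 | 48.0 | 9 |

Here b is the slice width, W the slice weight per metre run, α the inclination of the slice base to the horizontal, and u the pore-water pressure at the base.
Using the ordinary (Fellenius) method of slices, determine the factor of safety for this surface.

FS = 1.70

Ordinary method of slices: FS = Σ[c'·Δl_i + (W_i cosα_i − u_i·Δl_i)·tanφ'] / Σ W_i sinα_i, with Δl_i = b_i / cosα_i.
Slice 1: Δl = 2.7/cos(-12.5°) = 2.766 m; N'_1 = 113·cos(-12.5°) − 21·2.766 = 52.2; c'Δl = 1.66; W sinα = -24.5
Slice 2: Δl = 2.7/cos(-1.3°) = 2.701 m; N'_2 = 304·cos(-1.3°) − 33·2.701 = 214.8; c'Δl = 1.62; W sinα = -6.9
Slice 3: Δl = 1.7/cos7.8° = 1.716 m; N'_3 = 188·cos7.8° − 40·1.716 = 117.6; c'Δl = 1.03; W sinα = 25.5
Slice 4: Δl = 1.7/cos14.9° = 1.759 m; N'_4 = 178·cos14.9° − 3·1.759 = 166.7; c'Δl = 1.06; W sinα = 45.8
Slice 5: Δl = 2.3/cos23.7° = 2.512 m; N'_5 = 212·cos23.7° − 43·2.512 = 86.1; c'Δl = 1.51; W sinα = 85.2
Slice 6: Δl = 2.2/cos34.3° = 2.663 m; N'_6 = 155·cos34.3° − 37·2.663 = 29.5; c'Δl = 1.60; W sinα = 87.3
Slice 7: Δl = 2.8/cos48.0° = 4.185 m; N'_7 = 90·cos48.0° − 9·4.185 = 22.6; c'Δl = 2.51; W sinα = 66.9
Σc'Δl = 11.0 kN/m; ΣN' = 689.6 kN/m; ΣW sinα = 279.4 kN/m
Resisting = 11.0 + 689.6·tan33.9° = 11.0 + 463.4 = 474.4 kN/m
FS = 474.4 / 279.4 = 1.698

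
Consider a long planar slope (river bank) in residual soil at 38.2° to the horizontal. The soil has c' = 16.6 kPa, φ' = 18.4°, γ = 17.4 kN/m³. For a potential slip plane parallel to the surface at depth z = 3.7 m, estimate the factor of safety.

FS = 0.95

For an infinite slope with a slip plane parallel to the surface (no pore pressure): FS = [c' + γz cos²β tanφ'] / [γz sinβ cosβ].
γz = 17.4·3.7 = 64.38 kN/m²
Numerator = 16.6 + 64.38·cos²38.2°·tan18.4° = 16.6 + 64.38·0.6176·0.3327 = 29.826 kPa
Denominator = 64.38·sin38.2°·cos38.2° = 64.38·0.6184·0.7859 = 31.287 kPa
FS = 29.826 / 31.287 = 0.953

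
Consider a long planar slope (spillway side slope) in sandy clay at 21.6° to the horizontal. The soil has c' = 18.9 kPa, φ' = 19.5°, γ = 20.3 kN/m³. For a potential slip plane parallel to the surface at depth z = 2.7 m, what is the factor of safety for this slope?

For an infinite slope with a slip plane parallel to the surface (no pore pressure): FS = [c' + γz cos²β tanφ'] / [γz sinβ cosβ].
γz = 20.3·2.7 = 54.81 kN/m²
Numerator = 18.9 + 54.81·cos²21.6°·tan19.5° = 18.9 + 54.81·0.8645·0.3541 = 35.679 kPa
Denominator = 54.81·sin21.6°·cos21.6° = 54.81·0.3681·0.9298 = 18.760 kPa
FS = 35.679 / 18.760 = 1.902

FS = 1.90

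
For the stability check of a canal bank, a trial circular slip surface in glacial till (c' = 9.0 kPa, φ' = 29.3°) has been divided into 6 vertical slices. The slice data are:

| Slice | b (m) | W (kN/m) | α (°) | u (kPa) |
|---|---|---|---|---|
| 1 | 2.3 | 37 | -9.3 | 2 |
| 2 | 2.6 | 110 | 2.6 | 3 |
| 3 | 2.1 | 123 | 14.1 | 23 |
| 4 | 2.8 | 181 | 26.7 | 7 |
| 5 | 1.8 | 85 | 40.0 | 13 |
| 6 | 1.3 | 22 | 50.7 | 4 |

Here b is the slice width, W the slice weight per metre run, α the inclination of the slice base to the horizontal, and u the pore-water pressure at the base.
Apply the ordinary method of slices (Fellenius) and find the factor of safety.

FS = 1.91

Ordinary method of slices: FS = Σ[c'·Δl_i + (W_i cosα_i − u_i·Δl_i)·tanφ'] / Σ W_i sinα_i, with Δl_i = b_i / cosα_i.
Slice 1: Δl = 2.3/cos(-9.3°) = 2.331 m; N'_1 = 37·cos(-9.3°) − 2·2.331 = 31.9; c'Δl = 20.98; W sinα = -6.0
Slice 2: Δl = 2.6/cos2.6° = 2.603 m; N'_2 = 110·cos2.6° − 3·2.603 = 102.1; c'Δl = 23.42; W sinα = 5.0
Slice 3: Δl = 2.1/cos14.1° = 2.165 m; N'_3 = 123·cos14.1° − 23·2.165 = 69.5; c'Δl = 19.49; W sinα = 30.0
Slice 4: Δl = 2.8/cos26.7° = 3.134 m; N'_4 = 181·cos26.7° − 7·3.134 = 139.8; c'Δl = 28.21; W sinα = 81.3
Slice 5: Δl = 1.8/cos40.0° = 2.350 m; N'_5 = 85·cos40.0° − 13·2.350 = 34.6; c'Δl = 21.15; W sinα = 54.6
Slice 6: Δl = 1.3/cos50.7° = 2.052 m; N'_6 = 22·cos50.7° − 4·2.052 = 5.7; c'Δl = 18.47; W sinα = 17.0
Σc'Δl = 131.7 kN/m; ΣN' = 383.5 kN/m; ΣW sinα = 182.0 kN/m
Resisting = 131.7 + 383.5·tan29.3° = 131.7 + 215.2 = 346.9 kN/m
FS = 346.9 / 182.0 = 1.906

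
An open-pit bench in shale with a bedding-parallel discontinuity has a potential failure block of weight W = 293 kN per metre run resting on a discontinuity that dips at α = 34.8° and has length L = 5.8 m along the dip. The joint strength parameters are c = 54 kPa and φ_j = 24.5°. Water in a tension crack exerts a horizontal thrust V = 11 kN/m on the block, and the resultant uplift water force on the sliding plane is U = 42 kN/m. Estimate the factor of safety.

FS = 2.27

Resolving the block weight along and normal to the plane and applying the Mohr–Coulomb strength on the joint:
N' = W cosα − U − V sinα = 293·cos34.8° − 42 − 11·sin34.8° = 192.3 kN/m
Driving force T = W sinα + V cosα = 293·sin34.8° + 11·cos34.8° = 176.3 kN/m
Resisting force R = c·L + N'·tanφ_j = 54·5.8 + 192.3·tan24.5° = 313.2 + 87.6 = 400.8 kN/m
FS = R / T = 400.8 / 176.3 = 2.274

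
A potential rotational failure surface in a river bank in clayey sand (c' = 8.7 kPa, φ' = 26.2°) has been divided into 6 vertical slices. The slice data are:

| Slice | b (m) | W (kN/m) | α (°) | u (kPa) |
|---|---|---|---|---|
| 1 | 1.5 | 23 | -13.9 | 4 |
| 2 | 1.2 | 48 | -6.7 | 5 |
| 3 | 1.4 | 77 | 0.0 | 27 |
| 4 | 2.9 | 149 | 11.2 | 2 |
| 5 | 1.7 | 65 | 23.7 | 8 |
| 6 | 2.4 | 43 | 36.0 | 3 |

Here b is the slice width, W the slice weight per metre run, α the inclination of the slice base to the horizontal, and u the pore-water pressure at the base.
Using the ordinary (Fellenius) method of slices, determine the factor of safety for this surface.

Ordinary method of slices: FS = Σ[c'·Δl_i + (W_i cosα_i − u_i·Δl_i)·tanφ'] / Σ W_i sinα_i, with Δl_i = b_i / cosα_i.
Slice 1: Δl = 1.5/cos(-13.9°) = 1.545 m; N'_1 = 23·cos(-13.9°) − 4·1.545 = 16.1; c'Δl = 13.44; W sinα = -5.5
Slice 2: Δl = 1.2/cos(-6.7°) = 1.208 m; N'_2 = 48·cos(-6.7°) − 5·1.208 = 41.6; c'Δl = 10.51; W sinα = -5.6
Slice 3: Δl = 1.4/cos0.0° = 1.400 m; N'_3 = 77·cos0.0° − 27·1.400 = 39.2; c'Δl = 12.18; W sinα = 0.0
Slice 4: Δl = 2.9/cos11.2° = 2.956 m; N'_4 = 149·cos11.2° − 2·2.956 = 140.2; c'Δl = 25.72; W sinα = 28.9
Slice 5: Δl = 1.7/cos23.7° = 1.857 m; N'_5 = 65·cos23.7° − 8·1.857 = 44.7; c'Δl = 16.15; W sinα = 26.1
Slice 6: Δl = 2.4/cos36.0° = 2.967 m; N'_6 = 43·cos36.0° − 3·2.967 = 25.9; c'Δl = 25.81; W sinα = 25.3
Σc'Δl = 103.8 kN/m; ΣN' = 307.8 kN/m; ΣW sinα = 69.2 kN/m
Resisting = 103.8 + 307.8·tan26.2° = 103.8 + 151.4 = 255.3 kN/m
FS = 255.3 / 69.2 = 3.688

FS = 3.69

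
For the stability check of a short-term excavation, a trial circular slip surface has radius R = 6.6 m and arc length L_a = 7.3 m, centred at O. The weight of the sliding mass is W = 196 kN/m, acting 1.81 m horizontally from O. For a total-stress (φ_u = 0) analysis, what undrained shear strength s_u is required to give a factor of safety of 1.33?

s_u = 9.8 kPa

FS = s_u·L_a·R / (W·d), so s_u = FS·W·d / (L_a·R).
s_u = 1.33·196·1.81 / (7.30·6.6) = 471.8 / 48.18 = 9.79 kPa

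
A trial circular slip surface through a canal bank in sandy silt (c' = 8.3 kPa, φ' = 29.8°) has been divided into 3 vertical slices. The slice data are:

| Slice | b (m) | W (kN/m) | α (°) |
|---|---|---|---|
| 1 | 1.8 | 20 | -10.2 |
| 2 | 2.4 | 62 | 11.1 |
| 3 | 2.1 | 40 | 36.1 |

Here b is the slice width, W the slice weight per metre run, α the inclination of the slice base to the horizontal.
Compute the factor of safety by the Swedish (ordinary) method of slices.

FS = 3.81

Ordinary method of slices: FS = Σ[c'·Δl_i + (W_i cosα_i)·tanφ'] / Σ W_i sinα_i, with Δl_i = b_i / cosα_i.
Slice 1: Δl = 1.8/cos(-10.2°) = 1.829 m; N'_1 = 20·cos(-10.2°) = 19.7; c'Δl = 15.18; W sinα = -3.5
Slice 2: Δl = 2.4/cos11.1° = 2.446 m; N'_2 = 62·cos11.1° = 60.8; c'Δl = 20.30; W sinα = 11.9
Slice 3: Δl = 2.1/cos36.1° = 2.599 m; N'_3 = 40·cos36.1° = 32.3; c'Δl = 21.57; W sinα = 23.6
Σc'Δl = 57.1 kN/m; ΣN' = 112.8 kN/m; ΣW sinα = 32.0 kN/m
Resisting = 57.1 + 112.8·tan29.8° = 57.1 + 64.6 = 121.7 kN/m
FS = 121.7 / 32.0 = 3.807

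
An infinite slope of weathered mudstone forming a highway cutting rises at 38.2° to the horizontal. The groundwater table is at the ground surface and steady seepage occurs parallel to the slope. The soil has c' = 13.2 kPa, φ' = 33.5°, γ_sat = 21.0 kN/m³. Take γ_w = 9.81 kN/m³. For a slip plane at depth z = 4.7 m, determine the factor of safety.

FS = 0.72

With seepage parallel to the slope and the water table at the surface, the effective normal stress on the slip plane uses the buoyant unit weight γ' = γ_sat − γ_w while the driving shear stress uses γ_sat:
FS = [c' + γ' z cos²β tanφ'] / [γ_sat z sinβ cosβ]
γ' = 21.0 − 9.81 = 11.19 kN/m³
Numerator = 13.2 + 11.19·4.7·cos²38.2°·tan33.5° = 13.2 + 11.19·4.7·0.6176·0.6619 = 34.698 kPa
Denominator = 21.0·4.7·sin38.2°·cos38.2° = 21.0·4.7·0.6184·0.7859 = 47.966 kPa
FS = 34.698 / 47.966 = 0.723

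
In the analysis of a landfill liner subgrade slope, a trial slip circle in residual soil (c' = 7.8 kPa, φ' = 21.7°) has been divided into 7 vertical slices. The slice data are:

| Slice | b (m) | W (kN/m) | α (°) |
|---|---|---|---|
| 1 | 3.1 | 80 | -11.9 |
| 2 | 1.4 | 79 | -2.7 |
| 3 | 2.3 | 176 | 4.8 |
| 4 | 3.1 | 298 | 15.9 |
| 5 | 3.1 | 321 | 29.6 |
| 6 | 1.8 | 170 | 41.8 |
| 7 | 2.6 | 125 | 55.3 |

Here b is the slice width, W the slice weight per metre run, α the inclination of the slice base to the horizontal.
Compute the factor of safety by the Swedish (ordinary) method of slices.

FS = 1.32

Ordinary method of slices: FS = Σ[c'·Δl_i + (W_i cosα_i)·tanφ'] / Σ W_i sinα_i, with Δl_i = b_i / cosα_i.
Slice 1: Δl = 3.1/cos(-11.9°) = 3.168 m; N'_1 = 80·cos(-11.9°) = 78.3; c'Δl = 24.71; W sinα = -16.5
Slice 2: Δl = 1.4/cos(-2.7°) = 1.402 m; N'_2 = 79·cos(-2.7°) = 78.9; c'Δl = 10.93; W sinα = -3.7
Slice 3: Δl = 2.3/cos4.8° = 2.308 m; N'_3 = 176·cos4.8° = 175.4; c'Δl = 18.00; W sinα = 14.7
Slice 4: Δl = 3.1/cos15.9° = 3.223 m; N'_4 = 298·cos15.9° = 286.6; c'Δl = 25.14; W sinα = 81.6
Slice 5: Δl = 3.1/cos29.6° = 3.565 m; N'_5 = 321·cos29.6° = 279.1; c'Δl = 27.81; W sinα = 158.6
Slice 6: Δl = 1.8/cos41.8° = 2.415 m; N'_6 = 170·cos41.8° = 126.7; c'Δl = 18.83; W sinα = 113.3
Slice 7: Δl = 2.6/cos55.3° = 4.567 m; N'_7 = 125·cos55.3° = 71.2; c'Δl = 35.62; W sinα = 102.8
Σc'Δl = 161.1 kN/m; ΣN' = 1096.2 kN/m; ΣW sinα = 450.8 kN/m
Resisting = 161.1 + 1096.2·tan21.7° = 161.1 + 436.2 = 597.3 kN/m
FS = 597.3 / 450.8 = 1.325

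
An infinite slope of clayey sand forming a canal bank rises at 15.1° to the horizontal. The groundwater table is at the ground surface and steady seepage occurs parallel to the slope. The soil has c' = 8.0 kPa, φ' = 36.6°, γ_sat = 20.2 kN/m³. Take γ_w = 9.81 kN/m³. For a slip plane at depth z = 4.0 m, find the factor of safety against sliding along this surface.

FS = 1.81

With seepage parallel to the slope and the water table at the surface, the effective normal stress on the slip plane uses the buoyant unit weight γ' = γ_sat − γ_w while the driving shear stress uses γ_sat:
FS = [c' + γ' z cos²β tanφ'] / [γ_sat z sinβ cosβ]
γ' = 20.2 − 9.81 = 10.39 kN/m³
Numerator = 8.0 + 10.39·4.0·cos²15.1°·tan36.6° = 8.0 + 10.39·4.0·0.9321·0.7427 = 36.771 kPa
Denominator = 20.2·4.0·sin15.1°·cos15.1° = 20.2·4.0·0.2605·0.9655 = 20.322 kPa
FS = 36.771 / 20.322 = 1.809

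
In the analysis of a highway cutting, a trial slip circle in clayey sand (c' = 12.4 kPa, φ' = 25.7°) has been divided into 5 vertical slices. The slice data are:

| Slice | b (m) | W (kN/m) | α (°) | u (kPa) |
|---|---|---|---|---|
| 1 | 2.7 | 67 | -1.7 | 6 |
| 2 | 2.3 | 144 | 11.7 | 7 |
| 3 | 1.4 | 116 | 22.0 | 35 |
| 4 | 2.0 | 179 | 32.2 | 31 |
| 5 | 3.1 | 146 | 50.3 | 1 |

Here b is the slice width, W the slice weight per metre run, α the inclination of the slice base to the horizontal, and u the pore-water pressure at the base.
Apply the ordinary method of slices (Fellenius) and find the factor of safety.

Ordinary method of slices: FS = Σ[c'·Δl_i + (W_i cosα_i − u_i·Δl_i)·tanφ'] / Σ W_i sinα_i, with Δl_i = b_i / cosα_i.
Slice 1: Δl = 2.7/cos(-1.7°) = 2.701 m; N'_1 = 67·cos(-1.7°) − 6·2.701 = 50.8; c'Δl = 33.49; W sinα = -2.0
Slice 2: Δl = 2.3/cos11.7° = 2.349 m; N'_2 = 144·cos11.7° − 7·2.349 = 124.6; c'Δl = 29.13; W sinα = 29.2
Slice 3: Δl = 1.4/cos22.0° = 1.510 m; N'_3 = 116·cos22.0° − 35·1.510 = 54.7; c'Δl = 18.72; W sinα = 43.5
Slice 4: Δl = 2.0/cos32.2° = 2.364 m; N'_4 = 179·cos32.2° − 31·2.364 = 78.2; c'Δl = 29.31; W sinα = 95.4
Slice 5: Δl = 3.1/cos50.3° = 4.853 m; N'_5 = 146·cos50.3° − 1·4.853 = 88.4; c'Δl = 60.18; W sinα = 112.3
Σc'Δl = 170.8 kN/m; ΣN' = 396.6 kN/m; ΣW sinα = 278.4 kN/m
Resisting = 170.8 + 396.6·tan25.7° = 170.8 + 190.9 = 361.7 kN/m
FS = 361.7 / 278.4 = 1.299

FS = 1.30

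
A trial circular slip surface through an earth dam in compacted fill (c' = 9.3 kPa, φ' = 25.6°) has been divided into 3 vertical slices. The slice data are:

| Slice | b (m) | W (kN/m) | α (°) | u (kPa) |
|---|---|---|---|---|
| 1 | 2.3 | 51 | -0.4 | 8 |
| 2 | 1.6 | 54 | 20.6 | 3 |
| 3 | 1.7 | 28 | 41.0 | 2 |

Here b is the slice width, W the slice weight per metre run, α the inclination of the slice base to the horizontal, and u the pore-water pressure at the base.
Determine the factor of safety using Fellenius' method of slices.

Ordinary method of slices: FS = Σ[c'·Δl_i + (W_i cosα_i − u_i·Δl_i)·tanφ'] / Σ W_i sinα_i, with Δl_i = b_i / cosα_i.
Slice 1: Δl = 2.3/cos(-0.4°) = 2.300 m; N'_1 = 51·cos(-0.4°) − 8·2.300 = 32.6; c'Δl = 21.39; W sinα = -0.4
Slice 2: Δl = 1.6/cos20.6° = 1.709 m; N'_2 = 54·cos20.6° − 3·1.709 = 45.4; c'Δl = 15.90; W sinα = 19.0
Slice 3: Δl = 1.7/cos41.0° = 2.253 m; N'_3 = 28·cos41.0° − 2·2.253 = 16.6; c'Δl = 20.95; W sinα = 18.4
Σc'Δl = 58.2 kN/m; ΣN' = 94.6 kN/m; ΣW sinα = 37.0 kN/m
Resisting = 58.2 + 94.6·tan25.6° = 58.2 + 45.3 = 103.6 kN/m
FS = 103.6 / 37.0 = 2.799

FS = 2.80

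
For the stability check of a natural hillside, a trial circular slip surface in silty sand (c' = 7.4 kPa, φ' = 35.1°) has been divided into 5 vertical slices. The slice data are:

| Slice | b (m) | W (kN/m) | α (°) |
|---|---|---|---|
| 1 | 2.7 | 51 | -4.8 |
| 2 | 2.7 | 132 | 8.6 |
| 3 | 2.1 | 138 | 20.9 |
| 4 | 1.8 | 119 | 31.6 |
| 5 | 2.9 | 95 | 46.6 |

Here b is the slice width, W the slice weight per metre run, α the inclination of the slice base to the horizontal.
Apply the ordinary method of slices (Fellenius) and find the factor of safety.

FS = 2.24

Ordinary method of slices: FS = Σ[c'·Δl_i + (W_i cosα_i)·tanφ'] / Σ W_i sinα_i, with Δl_i = b_i / cosα_i.
Slice 1: Δl = 2.7/cos(-4.8°) = 2.710 m; N'_1 = 51·cos(-4.8°) = 50.8; c'Δl = 20.05; W sinα = -4.3
Slice 2: Δl = 2.7/cos8.6° = 2.731 m; N'_2 = 132·cos8.6° = 130.5; c'Δl = 20.21; W sinα = 19.7
Slice 3: Δl = 2.1/cos20.9° = 2.248 m; N'_3 = 138·cos20.9° = 128.9; c'Δl = 16.63; W sinα = 49.2
Slice 4: Δl = 1.8/cos31.6° = 2.113 m; N'_4 = 119·cos31.6° = 101.4; c'Δl = 15.64; W sinα = 62.4
Slice 5: Δl = 2.9/cos46.6° = 4.221 m; N'_5 = 95·cos46.6° = 65.3; c'Δl = 31.23; W sinα = 69.0
Σc'Δl = 103.8 kN/m; ΣN' = 476.9 kN/m; ΣW sinα = 196.1 kN/m
Resisting = 103.8 + 476.9·tan35.1° = 103.8 + 335.2 = 438.9 kN/m
FS = 438.9 / 196.1 = 2.239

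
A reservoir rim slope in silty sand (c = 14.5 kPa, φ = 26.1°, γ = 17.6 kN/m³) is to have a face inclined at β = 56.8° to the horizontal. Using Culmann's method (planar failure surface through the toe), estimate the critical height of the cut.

Culmann's analysis gives the critical failure plane at α_cr = (β + φ)/2 = (56.8 + 26.1)/2 = 41.5°, and the critical height
H_c = (4c/γ) · sinβ cosφ / [1 − cos(β − φ)]
    = (4·14.5/17.6) · sin56.8°·cos26.1° / [1 − cos(30.7°)]
    = 3.295 · 0.8368·0.8980 / [1 − 0.8599]
    = 3.295 · 0.7514 / 0.1401
    = 17.67 m

H_c = 17.67 m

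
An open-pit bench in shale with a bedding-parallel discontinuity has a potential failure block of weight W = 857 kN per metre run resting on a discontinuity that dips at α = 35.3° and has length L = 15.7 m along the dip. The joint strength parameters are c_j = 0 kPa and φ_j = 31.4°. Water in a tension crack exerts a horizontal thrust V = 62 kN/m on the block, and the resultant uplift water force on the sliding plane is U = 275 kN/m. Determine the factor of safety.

Resolving the block weight along and normal to the plane and applying the Mohr–Coulomb strength on the joint:
N' = W cosα − U − V sinα = 857·cos35.3° − 275 − 62·sin35.3° = 388.6 kN/m
Driving force T = W sinα + V cosα = 857·sin35.3° + 62·cos35.3° = 545.8 kN/m
Resisting force R = c_j·L + N'·tanφ_j = 0·15.7 + 388.6·tan31.4° = 0.0 + 237.2 = 237.2 kN/m
FS = R / T = 237.2 / 545.8 = 0.435

FS = 0.43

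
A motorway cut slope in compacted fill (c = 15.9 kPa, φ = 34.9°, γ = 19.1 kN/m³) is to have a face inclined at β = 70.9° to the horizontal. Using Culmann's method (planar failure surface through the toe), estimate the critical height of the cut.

H_c = 13.51 m

Culmann's analysis gives the critical failure plane at α_cr = (β + φ)/2 = (70.9 + 34.9)/2 = 52.9°, and the critical height
H_c = (4c/γ) · sinβ cosφ / [1 − cos(β − φ)]
    = (4·15.9/19.1) · sin70.9°·cos34.9° / [1 − cos(36.0°)]
    = 3.330 · 0.9449·0.8202 / [1 − 0.8090]
    = 3.330 · 0.7750 / 0.1910
    = 13.51 m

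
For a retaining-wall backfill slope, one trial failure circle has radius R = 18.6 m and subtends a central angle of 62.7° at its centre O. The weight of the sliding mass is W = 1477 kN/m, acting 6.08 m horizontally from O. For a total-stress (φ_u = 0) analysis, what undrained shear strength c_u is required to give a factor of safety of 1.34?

FS = c_u·L_a·R / (W·d), so c_u = FS·W·d / (L_a·R).
Arc length L_a = R·θ = 18.6·(62.7°·π/180) = 18.6·1.0943 = 20.35 m
c_u = 1.34·1477·6.08 / (20.35·18.6) = 12033.4 / 378.59 = 31.78 kPa

c_u = 31.8 kPa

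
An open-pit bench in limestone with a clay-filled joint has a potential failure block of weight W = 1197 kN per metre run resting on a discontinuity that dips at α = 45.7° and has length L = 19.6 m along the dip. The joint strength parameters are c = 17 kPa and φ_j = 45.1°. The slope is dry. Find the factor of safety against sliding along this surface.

FS = 1.37

Resolving the block weight along and normal to the plane and applying the Mohr–Coulomb strength on the joint:
N' = W cosα = 1197·cos45.7° = 836.0 kN/m
Driving force T = W sinα = 1197·sin45.7° = 856.7 kN/m
Resisting force R = c·L + N'·tanφ_j = 17·19.6 + 836.0·tan45.1° = 333.2 + 838.9 = 1172.1 kN/m
FS = R / T = 1172.1 / 856.7 = 1.368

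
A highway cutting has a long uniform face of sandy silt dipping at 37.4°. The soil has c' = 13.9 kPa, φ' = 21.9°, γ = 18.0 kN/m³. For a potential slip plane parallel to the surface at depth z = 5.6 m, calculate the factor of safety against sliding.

FS = 0.81

For an infinite slope with a slip plane parallel to the surface (no pore pressure): FS = [c' + γz cos²β tanφ'] / [γz sinβ cosβ].
γz = 18.0·5.6 = 100.80 kN/m²
Numerator = 13.9 + 100.80·cos²37.4°·tan21.9° = 13.9 + 100.80·0.6311·0.4020 = 39.473 kPa
Denominator = 100.80·sin37.4°·cos37.4° = 100.80·0.6074·0.7944 = 48.637 kPa
FS = 39.473 / 48.637 = 0.812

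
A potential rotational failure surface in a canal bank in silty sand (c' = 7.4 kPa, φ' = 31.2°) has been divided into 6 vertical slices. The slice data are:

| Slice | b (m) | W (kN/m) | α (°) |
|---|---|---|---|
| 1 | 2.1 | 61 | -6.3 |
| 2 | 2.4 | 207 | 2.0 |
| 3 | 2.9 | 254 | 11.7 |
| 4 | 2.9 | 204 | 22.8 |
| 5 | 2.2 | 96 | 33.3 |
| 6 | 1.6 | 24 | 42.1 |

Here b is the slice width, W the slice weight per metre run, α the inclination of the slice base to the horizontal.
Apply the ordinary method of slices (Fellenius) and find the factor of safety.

Ordinary method of slices: FS = Σ[c'·Δl_i + (W_i cosα_i)·tanφ'] / Σ W_i sinα_i, with Δl_i = b_i / cosα_i.
Slice 1: Δl = 2.1/cos(-6.3°) = 2.113 m; N'_1 = 61·cos(-6.3°) = 60.6; c'Δl = 15.63; W sinα = -6.7
Slice 2: Δl = 2.4/cos2.0° = 2.401 m; N'_2 = 207·cos2.0° = 206.9; c'Δl = 17.77; W sinα = 7.2
Slice 3: Δl = 2.9/cos11.7° = 2.962 m; N'_3 = 254·cos11.7° = 248.7; c'Δl = 21.92; W sinα = 51.5
Slice 4: Δl = 2.9/cos22.8° = 3.146 m; N'_4 = 204·cos22.8° = 188.1; c'Δl = 23.28; W sinα = 79.1
Slice 5: Δl = 2.2/cos33.3° = 2.632 m; N'_5 = 96·cos33.3° = 80.2; c'Δl = 19.48; W sinα = 52.7
Slice 6: Δl = 1.6/cos42.1° = 2.156 m; N'_6 = 24·cos42.1° = 17.8; c'Δl = 15.96; W sinα = 16.1
Σc'Δl = 114.0 kN/m; ΣN' = 802.3 kN/m; ΣW sinα = 199.9 kN/m
Resisting = 114.0 + 802.3·tan31.2° = 114.0 + 485.9 = 599.9 kN/m
FS = 599.9 / 199.9 = 3.001

FS = 3.00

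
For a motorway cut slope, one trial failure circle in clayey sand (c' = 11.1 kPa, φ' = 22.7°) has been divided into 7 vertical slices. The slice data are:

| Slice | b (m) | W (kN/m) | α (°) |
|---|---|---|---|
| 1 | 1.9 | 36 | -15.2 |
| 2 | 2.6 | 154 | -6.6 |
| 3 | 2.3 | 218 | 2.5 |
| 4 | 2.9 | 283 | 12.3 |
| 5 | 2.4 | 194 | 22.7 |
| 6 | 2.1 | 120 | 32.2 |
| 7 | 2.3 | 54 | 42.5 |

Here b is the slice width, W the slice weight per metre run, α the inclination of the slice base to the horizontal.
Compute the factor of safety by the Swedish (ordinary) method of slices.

FS = 2.84

Ordinary method of slices: FS = Σ[c'·Δl_i + (W_i cosα_i)·tanφ'] / Σ W_i sinα_i, with Δl_i = b_i / cosα_i.
Slice 1: Δl = 1.9/cos(-15.2°) = 1.969 m; N'_1 = 36·cos(-15.2°) = 34.7; c'Δl = 21.85; W sinα = -9.4
Slice 2: Δl = 2.6/cos(-6.6°) = 2.617 m; N'_2 = 154·cos(-6.6°) = 153.0; c'Δl = 29.05; W sinα = -17.7
Slice 3: Δl = 2.3/cos2.5° = 2.302 m; N'_3 = 218·cos2.5° = 217.8; c'Δl = 25.55; W sinα = 9.5
Slice 4: Δl = 2.9/cos12.3° = 2.968 m; N'_4 = 283·cos12.3° = 276.5; c'Δl = 32.95; W sinα = 60.3
Slice 5: Δl = 2.4/cos22.7° = 2.602 m; N'_5 = 194·cos22.7° = 179.0; c'Δl = 28.88; W sinα = 74.9
Slice 6: Δl = 2.1/cos32.2° = 2.482 m; N'_6 = 120·cos32.2° = 101.5; c'Δl = 27.55; W sinα = 63.9
Slice 7: Δl = 2.3/cos42.5° = 3.120 m; N'_7 = 54·cos42.5° = 39.8; c'Δl = 34.63; W sinα = 36.5
Σc'Δl = 200.5 kN/m; ΣN' = 1002.3 kN/m; ΣW sinα = 218.0 kN/m
Resisting = 200.5 + 1002.3·tan22.7° = 200.5 + 419.3 = 619.7 kN/m
FS = 619.7 / 218.0 = 2.844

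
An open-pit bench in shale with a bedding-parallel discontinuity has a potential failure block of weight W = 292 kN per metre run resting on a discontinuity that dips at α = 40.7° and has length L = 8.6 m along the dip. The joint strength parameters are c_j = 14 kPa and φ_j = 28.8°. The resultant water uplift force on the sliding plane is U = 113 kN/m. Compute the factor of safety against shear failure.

FS = 0.95

Resolving the block weight along and normal to the plane and applying the Mohr–Coulomb strength on the joint:
N' = W cosα − U = 292·cos40.7° − 113 = 108.4 kN/m
Driving force T = W sinα = 292·sin40.7° = 190.4 kN/m
Resisting force R = c_j·L + N'·tanφ_j = 14·8.6 + 108.4·tan28.8° = 120.4 + 59.6 = 180.0 kN/m
FS = R / T = 180.0 / 190.4 = 0.945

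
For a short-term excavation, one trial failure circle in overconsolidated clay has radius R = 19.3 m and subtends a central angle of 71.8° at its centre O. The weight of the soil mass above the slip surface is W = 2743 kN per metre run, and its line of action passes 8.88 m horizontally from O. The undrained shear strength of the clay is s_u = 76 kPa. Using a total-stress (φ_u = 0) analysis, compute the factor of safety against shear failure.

Taking moments about the centre O, the resisting moment is provided by the undrained shear strength acting along the arc:
Arc length L_a = R·θ = 19.3·(71.8°·π/180) = 19.3·1.2531 = 24.19 m
M_R = s_u·L_a·R = 76·24.19·19.3 = 35475.6 kN·m/m
M_D = W·d = 2743·8.88 = 24357.8 kN·m/m
FS = M_R / M_D = 35475.6 / 24357.8 = 1.456

FS = 1.46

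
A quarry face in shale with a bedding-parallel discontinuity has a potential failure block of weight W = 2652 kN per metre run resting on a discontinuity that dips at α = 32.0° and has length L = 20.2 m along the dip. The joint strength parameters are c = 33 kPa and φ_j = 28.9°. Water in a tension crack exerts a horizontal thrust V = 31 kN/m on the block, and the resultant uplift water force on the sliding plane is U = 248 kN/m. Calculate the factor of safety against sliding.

FS = 1.23

Resolving the block weight along and normal to the plane and applying the Mohr–Coulomb strength on the joint:
N' = W cosα − U − V sinα = 2652·cos32.0° − 248 − 31·sin32.0° = 1984.6 kN/m
Driving force T = W sinα + V cosα = 2652·sin32.0° + 31·cos32.0° = 1431.6 kN/m
Resisting force R = c·L + N'·tanφ_j = 33·20.2 + 1984.6·tan28.9° = 666.6 + 1095.6 = 1762.2 kN/m
FS = R / T = 1762.2 / 1431.6 = 1.231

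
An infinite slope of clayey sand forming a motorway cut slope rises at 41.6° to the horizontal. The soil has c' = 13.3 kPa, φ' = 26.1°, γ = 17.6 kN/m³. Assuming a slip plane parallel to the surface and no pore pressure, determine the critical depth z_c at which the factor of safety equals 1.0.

z_c = 3.40 m

Setting FS = 1.00 in FS = [c' + γz cos²β tanφ'] / [γz sinβ cosβ] and solving for z:
z = c' / [γ cosβ (FS·sinβ − cosβ·tanφ')]
  = 13.3 / [17.6·cos41.6°·(1.00·sin41.6° − cos41.6°·tan26.1°)]
  = 13.3 / [17.6·0.7478·(1.00·0.6639 − 0.7478·0.4899)]
  = 13.3 / 3.9166 = 3.396 m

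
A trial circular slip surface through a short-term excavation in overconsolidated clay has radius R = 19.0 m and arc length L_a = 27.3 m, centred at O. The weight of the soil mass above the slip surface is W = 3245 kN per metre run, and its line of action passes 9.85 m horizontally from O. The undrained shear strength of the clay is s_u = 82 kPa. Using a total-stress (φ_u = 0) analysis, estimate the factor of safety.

Taking moments about the centre O, the resisting moment is provided by the undrained shear strength acting along the arc:
M_R = s_u·L_a·R = 82·27.30·19.0 = 42533.4 kN·m/m
M_D = W·d = 3245·9.85 = 31963.2 kN·m/m
FS = M_R / M_D = 42533.4 / 31963.2 = 1.331

FS = 1.33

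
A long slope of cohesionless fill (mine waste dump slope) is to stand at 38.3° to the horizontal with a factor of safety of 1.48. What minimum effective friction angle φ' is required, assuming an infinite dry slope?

φ' = 49.5°

FS = tanφ'/tanβ ⇒ tanφ' = FS · tanβ = 1.48 · tan38.3° = 1.1688
φ' = arctan(1.1688) = 49.45°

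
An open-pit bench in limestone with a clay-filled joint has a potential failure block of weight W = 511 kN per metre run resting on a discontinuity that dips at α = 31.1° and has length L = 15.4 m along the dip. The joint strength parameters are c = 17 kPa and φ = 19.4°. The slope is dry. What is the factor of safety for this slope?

Resolving the block weight along and normal to the plane and applying the Mohr–Coulomb strength on the joint:
N' = W cosα = 511·cos31.1° = 437.6 kN/m
Driving force T = W sinα = 511·sin31.1° = 263.9 kN/m
Resisting force R = c·L + N'·tanφ = 17·15.4 + 437.6·tan19.4° = 261.8 + 154.1 = 415.9 kN/m
FS = R / T = 415.9 / 263.9 = 1.576

FS = 1.58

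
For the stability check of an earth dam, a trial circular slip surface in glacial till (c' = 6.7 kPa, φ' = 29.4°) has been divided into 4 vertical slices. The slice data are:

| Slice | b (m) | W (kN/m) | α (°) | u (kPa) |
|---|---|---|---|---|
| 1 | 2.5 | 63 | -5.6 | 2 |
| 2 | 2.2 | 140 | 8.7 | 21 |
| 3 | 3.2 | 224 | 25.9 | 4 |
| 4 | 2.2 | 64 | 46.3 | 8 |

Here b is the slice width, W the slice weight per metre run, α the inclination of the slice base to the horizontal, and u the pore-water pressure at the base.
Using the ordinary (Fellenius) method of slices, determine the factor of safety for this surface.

FS = 1.74

Ordinary method of slices: FS = Σ[c'·Δl_i + (W_i cosα_i − u_i·Δl_i)·tanφ'] / Σ W_i sinα_i, with Δl_i = b_i / cosα_i.
Slice 1: Δl = 2.5/cos(-5.6°) = 2.512 m; N'_1 = 63·cos(-5.6°) − 2·2.512 = 57.7; c'Δl = 16.83; W sinα = -6.1
Slice 2: Δl = 2.2/cos8.7° = 2.226 m; N'_2 = 140·cos8.7° − 21·2.226 = 91.7; c'Δl = 14.91; W sinα = 21.2
Slice 3: Δl = 3.2/cos25.9° = 3.557 m; N'_3 = 224·cos25.9° − 4·3.557 = 187.3; c'Δl = 23.83; W sinα = 97.8
Slice 4: Δl = 2.2/cos46.3° = 3.184 m; N'_4 = 64·cos46.3° − 8·3.184 = 18.7; c'Δl = 21.34; W sinα = 46.3
Σc'Δl = 76.9 kN/m; ΣN' = 355.3 kN/m; ΣW sinα = 159.1 kN/m
Resisting = 76.9 + 355.3·tan29.4° = 76.9 + 200.2 = 277.1 kN/m
FS = 277.1 / 159.1 = 1.741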